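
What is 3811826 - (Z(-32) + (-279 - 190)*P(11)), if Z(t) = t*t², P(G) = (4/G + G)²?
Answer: 472523999/121 ≈ 3.9052e+6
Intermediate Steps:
P(G) = (G + 4/G)²
Z(t) = t³
3811826 - (Z(-32) + (-279 - 190)*P(11)) = 3811826 - ((-32)³ + (-279 - 190)*((4 + 11²)²/11²)) = 3811826 - (-32768 - 469*(4 + 121)²/121) = 3811826 - (-32768 - 469*125²/121) = 3811826 - (-32768 - 469*15625/121) = 3811826 - (-32768 - 7328125/121) = 3811826 - 1*(-11293053/121) = 3811826 + 11293053/121 = 472523999/121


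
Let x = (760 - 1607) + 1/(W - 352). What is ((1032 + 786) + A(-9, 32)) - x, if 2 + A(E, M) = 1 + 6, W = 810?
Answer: 1222859/458 ≈ 2670.0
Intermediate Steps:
A(E, M) = 5 (A(E, M) = -2 + (1 + 6) = -2 + 7 = 5)
x = -387925/458 (x = (760 - 1607) + 1/(810 - 352) = -847 + 1/458 = -387925/458 ≈ -847.00)
((1032 + 786) + A(-9, 32)) - x = ((1032 + 786) + 5) - 1*(-387925/458) = (1818 + 5) + 387925/458 = 1823 + 387925/458 = 1222859/458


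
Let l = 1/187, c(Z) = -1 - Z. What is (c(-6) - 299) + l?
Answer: -54977/187 ≈ -293.99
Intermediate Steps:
l = 1/187 ≈ 0.0053476
(c(-6) - 299) + l = ((-1 - 1*(-6)) - 299) + 1/187 = ((-1 + 6) - 299) + 1/187 = (5 - 299) + 1/187 = -294 + 1/187 = -54977/187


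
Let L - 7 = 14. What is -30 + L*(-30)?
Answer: -660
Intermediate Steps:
L = 21 (L = 7 + 14 = 21)
-30 + L*(-30) = -30 + 21*(-30) = -30 - 630 = -660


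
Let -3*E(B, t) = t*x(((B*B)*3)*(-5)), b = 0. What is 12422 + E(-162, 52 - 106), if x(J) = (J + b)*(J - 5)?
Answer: 2789462962622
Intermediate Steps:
x(J) = J*(-5 + J) (x(J) = (J + 0)*(J - 5) = J*(-5 + J))
E(B, t) = 5*t*B²*(-5 - 15*B²) (E(B, t) = -t*(((B*B)*3)*(-5))*(-5 + ((B*B)*3)*(-5))/3 = -t*((B²*3)*(-5))*(-5 + (B²*3)*(-5))/3 = -t*((3*B²)*(-5))*(-5 + (3*B²)*(-5))/3 = -t*(-15*B²)*(-5 - 15*B²)/3 = -t*(-15*B²*(-5 - 15*B²))/3 = -(-5)*t*B²*(-5 - 15*B²) = 5*t*B²*(-5 - 15*B²))
12422 + E(-162, 52 - 106) = 12422 - 25*(52 - 106)*(-162)²*(1 + 3*(-162)²) = 12422 - 25*(-54)*26244*(1 + 3*26244) = 12422 - 25*(-54)*26244*(1 + 78732) = 12422 - 25*(-54)*26244*78733 = 12422 + 2789462950200 = 2789462962622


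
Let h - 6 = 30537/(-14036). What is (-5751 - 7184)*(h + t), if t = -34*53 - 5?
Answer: 11288853095/484 ≈ 2.3324e+7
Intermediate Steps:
h = 1851/484 (h = 6 + 30537/(-14036) = 6 + 30537*(-1/14036) = 6 - 1053/484 = 1851/484 ≈ 3.8244)
t = -1807 (t = -1802 - 5 = -1807)
(-5751 - 7184)*(h + t) = (-5751 - 7184)*(1851/484 - 1807) = -12935*(-872737/484) = 11288853095/484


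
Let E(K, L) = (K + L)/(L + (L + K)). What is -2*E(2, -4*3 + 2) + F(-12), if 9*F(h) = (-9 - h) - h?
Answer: 7/9 ≈ 0.77778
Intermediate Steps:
E(K, L) = (K + L)/(K + 2*L) (E(K, L) = (K + L)/(L + (K + L)) = (K + L)/(K + 2*L))
F(h) = -1 - 2*h/9 (F(h) = ((-9 - h) - h)/9 = (-9 - 2*h)/9 = -1 - 2*h/9)
-2*E(2, -4*3 + 2) + F(-12) = -2*(2 + (-4*3 + 2))/(2 + 2*(-4*3 + 2)) + (-1 - 2/9*(-12)) = -2*(2 + (-12 + 2))/(2 + 2*(-12 + 2)) + (-1 + 8/3) = -2*(2 - 10)/(2 + 2*(-10)) + 5/3 = -2*(-8)/(2 - 20) + 5/3 = -2*(-8)/(-18) + 5/3 = -(-1)*(-8)/9 + 5/3 = -2*4/9 + 5/3 = -8/9 + 5/3 = 7/9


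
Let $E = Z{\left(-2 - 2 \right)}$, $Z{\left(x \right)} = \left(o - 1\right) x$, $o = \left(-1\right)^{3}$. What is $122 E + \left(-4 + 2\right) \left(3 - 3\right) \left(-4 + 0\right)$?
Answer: $976$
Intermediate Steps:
$o = -1$
$Z{\left(x \right)} = - 2 x$ ($Z{\left(x \right)} = \left(-1 - 1\right) x = - 2 x$)
$E = 8$ ($E = - 2 \left(-2 - 2\right) = \left(-2\right) \left(-4\right) = 8$)
$122 E + \left(-4 + 2\right) \left(3 - 3\right) \left(-4 + 0\right) = 122 \cdot 8 + \left(-4 + 2\right) \left(3 - 3\right) \left(-4 + 0\right) = 976 - 2 \left(3 - 3\right) \left(-4\right) = 976 - 2 \cdot 0 \left(-4\right) = 976 - 0 = 976 + 0 = 976$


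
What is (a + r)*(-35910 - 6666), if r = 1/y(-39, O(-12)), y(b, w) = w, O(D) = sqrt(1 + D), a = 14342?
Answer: -610624992 + 42576*I*sqrt(11)/11 ≈ -6.1062e+8 + 12837.0*I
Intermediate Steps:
r = -I*sqrt(11)/11 (r = 1/(sqrt(1 - 12)) = 1/(sqrt(-11)) = 1/(I*sqrt(11)) = -I*sqrt(11)/11 ≈ -0.30151*I)
(a + r)*(-35910 - 6666) = (14342 - I*sqrt(11)/11)*(-35910 - 6666) = (14342 - I*sqrt(11)/11)*(-42576) = -610624992 + 42576*I*sqrt(11)/11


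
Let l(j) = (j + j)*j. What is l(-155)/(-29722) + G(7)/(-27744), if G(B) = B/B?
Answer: -666564461/412303584 ≈ -1.6167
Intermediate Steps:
G(B) = 1
l(j) = 2*j² (l(j) = (2*j)*j = 2*j²)
l(-155)/(-29722) + G(7)/(-27744) = (2*(-155)²)/(-29722) + 1/(-27744) = (2*24025)*(-1/29722) + 1*(-1/27744) = 48050*(-1/29722) - 1/27744 = -24025/14861 - 1/27744 = -666564461/412303584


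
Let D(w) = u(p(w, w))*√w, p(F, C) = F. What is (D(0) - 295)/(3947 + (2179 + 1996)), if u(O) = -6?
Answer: -295/8122 ≈ -0.036321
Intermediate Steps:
D(w) = -6*√w
(D(0) - 295)/(3947 + (2179 + 1996)) = (-6*√0 - 295)/(3947 + (2179 + 1996)) = (-6*0 - 295)/(3947 + 4175) = (0 - 295)/8122 = -295*1/8122 = -295/8122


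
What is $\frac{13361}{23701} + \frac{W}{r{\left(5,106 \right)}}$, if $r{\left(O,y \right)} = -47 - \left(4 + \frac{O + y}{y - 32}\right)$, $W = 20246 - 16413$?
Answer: $- \frac{180288961}{2488605} \approx -72.446$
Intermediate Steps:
$W = 3833$ ($W = 20246 - 16413 = 3833$)
$r{\left(O,y \right)} = -51 - \frac{O + y}{-32 + y}$ ($r{\left(O,y \right)} = -47 - \left(4 + \frac{O + y}{-32 + y}\right) = -51 - \frac{O + y}{-32 + y}$)
$\frac{13361}{23701} + \frac{W}{r{\left(5,106 \right)}} = \frac{13361}{23701} + \frac{3833}{\frac{1}{-32 + 106} \left(1632 - 5 - 5512\right)} = 13361 \cdot \frac{1}{23701} + \frac{3833}{\frac{1}{74} \left(1632 - 5 - 5512\right)} = \frac{13361}{23701} + \frac{3833}{\frac{1}{74} \left(-3885\right)} = \frac{13361}{23701} + \frac{3833}{- \frac{105}{2}} = \frac{13361}{23701} + 3833 \left(- \frac{2}{105}\right) = \frac{13361}{23701} - \frac{7666}{105} = - \frac{180288961}{2488605}$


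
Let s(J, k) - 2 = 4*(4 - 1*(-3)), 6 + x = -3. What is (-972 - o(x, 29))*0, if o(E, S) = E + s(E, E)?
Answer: 0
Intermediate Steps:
x = -9 (x = -6 - 3 = -9)
s(J, k) = 30 (s(J, k) = 2 + 4*(4 - 1*(-3)) = 2 + 4*(4 + 3) = 2 + 4*7 = 2 + 28 = 30)
o(E, S) = 30 + E (o(E, S) = E + 30 = 30 + E)
(-972 - o(x, 29))*0 = (-972 - (30 - 9))*0 = (-972 - 1*21)*0 = (-972 - 21)*0 = -993*0 = 0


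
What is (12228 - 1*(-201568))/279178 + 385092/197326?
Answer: 37424180968/13772269507 ≈ 2.7174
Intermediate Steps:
(12228 - 1*(-201568))/279178 + 385092/197326 = (12228 + 201568)*(1/279178) + 385092*(1/197326) = 213796*(1/279178) + 192546/98663 = 106898/139589 + 192546/98663 = 37424180968/13772269507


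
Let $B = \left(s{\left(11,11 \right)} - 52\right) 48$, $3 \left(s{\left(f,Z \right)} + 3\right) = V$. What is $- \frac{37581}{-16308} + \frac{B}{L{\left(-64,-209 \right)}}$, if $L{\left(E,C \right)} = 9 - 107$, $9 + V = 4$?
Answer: $\frac{8006783}{266364} \approx 30.06$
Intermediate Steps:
$V = -5$ ($V = -9 + 4 = -5$)
$s{\left(f,Z \right)} = - \frac{14}{3}$ ($s{\left(f,Z \right)} = -3 + \frac{1}{3} \left(-5\right) = -3 - \frac{5}{3} = - \frac{14}{3}$)
$L{\left(E,C \right)} = -98$
$B = -2720$ ($B = \left(- \frac{14}{3} - 52\right) 48 = \left(- \frac{170}{3}\right) 48 = -2720$)
$- \frac{37581}{-16308} + \frac{B}{L{\left(-64,-209 \right)}} = - \frac{37581}{-16308} - \frac{2720}{-98} = \left(-37581\right) \left(- \frac{1}{16308}\right) - - \frac{1360}{49} = \frac{12527}{5436} + \frac{1360}{49} = \frac{8006783}{266364}$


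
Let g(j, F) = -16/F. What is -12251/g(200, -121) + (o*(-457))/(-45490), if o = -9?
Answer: -33716561299/363920 ≈ -92648.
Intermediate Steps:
-12251/g(200, -121) + (o*(-457))/(-45490) = -12251/((-16/(-121))) - 9*(-457)/(-45490) = -12251/((-16*(-1/121))) + 4113*(-1/45490) = -12251/16/121 - 4113/45490 = -12251*121/16 - 4113/45490 = -1482371/16 - 4113/45490 = -33716561299/363920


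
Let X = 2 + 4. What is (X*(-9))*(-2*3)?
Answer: 324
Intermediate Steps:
X = 6
(X*(-9))*(-2*3) = (6*(-9))*(-2*3) = -54*(-6) = 324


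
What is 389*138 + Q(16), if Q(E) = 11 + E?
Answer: 53709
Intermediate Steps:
389*138 + Q(16) = 389*138 + (11 + 16) = 53682 + 27 = 53709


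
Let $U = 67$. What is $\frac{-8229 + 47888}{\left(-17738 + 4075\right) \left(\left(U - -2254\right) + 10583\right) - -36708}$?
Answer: $- \frac{39659}{176270644} \approx -0.00022499$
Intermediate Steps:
$\frac{-8229 + 47888}{\left(-17738 + 4075\right) \left(\left(U - -2254\right) + 10583\right) - -36708} = \frac{-8229 + 47888}{\left(-17738 + 4075\right) \left(\left(67 - -2254\right) + 10583\right) - -36708} = \frac{39659}{- 13663 \left(\left(67 + 2254\right) + 10583\right) + 36708} = \frac{39659}{- 13663 \left(2321 + 10583\right) + 36708} = \frac{39659}{\left(-13663\right) 12904 + 36708} = \frac{39659}{-176307352 + 36708} = \frac{39659}{-176270644} = 39659 \left(- \frac{1}{176270644}\right) = - \frac{39659}{176270644}$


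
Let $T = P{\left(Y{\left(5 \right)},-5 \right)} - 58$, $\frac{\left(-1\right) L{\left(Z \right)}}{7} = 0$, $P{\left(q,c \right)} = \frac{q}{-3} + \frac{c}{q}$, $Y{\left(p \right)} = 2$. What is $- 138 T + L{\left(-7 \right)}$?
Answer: $8441$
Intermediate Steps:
$P{\left(q,c \right)} = - \frac{q}{3} + \frac{c}{q}$ ($P{\left(q,c \right)} = q \left(- \frac{1}{3}\right) + \frac{c}{q} = - \frac{q}{3} + \frac{c}{q}$)
$L{\left(Z \right)} = 0$ ($L{\left(Z \right)} = \left(-7\right) 0 = 0$)
$T = - \frac{367}{6}$ ($T = \left(\left(- \frac{1}{3}\right) 2 - \frac{5}{2}\right) - 58 = \left(- \frac{2}{3} - \frac{5}{2}\right) - 58 = - \frac{19}{6} - 58 = - \frac{367}{6} \approx -61.167$)
$- 138 T + L{\left(-7 \right)} = \left(-138\right) \left(- \frac{367}{6}\right) + 0 = 8441 + 0 = 8441$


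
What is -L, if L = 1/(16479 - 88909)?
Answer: 1/72430 ≈ 1.3806e-5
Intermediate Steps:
L = -1/72430 (L = 1/(-72430) = -1/72430 ≈ -1.3806e-5)
-L = -1*(-1/72430) = 1/72430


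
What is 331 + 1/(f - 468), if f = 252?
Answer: 71495/216 ≈ 331.00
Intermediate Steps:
331 + 1/(f - 468) = 331 + 1/(252 - 468) = 331 + 1/(-216) = 331 - 1/216 = 71495/216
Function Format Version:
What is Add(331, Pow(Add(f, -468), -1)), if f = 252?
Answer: Rational(71495, 216) ≈ 331.00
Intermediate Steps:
Add(331, Pow(Add(f, -468), -1)) = Add(331, Pow(Add(252, -468), -1)) = Add(331, Pow(-216, -1)) = Add(331, Rational(-1, 216)) = Rational(71495, 216)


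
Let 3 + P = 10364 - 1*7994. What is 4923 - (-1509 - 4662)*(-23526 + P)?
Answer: -130567266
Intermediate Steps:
P = 2367 (P = -3 + (10364 - 1*7994) = -3 + (10364 - 7994) = -3 + 2370 = 2367)
4923 - (-1509 - 4662)*(-23526 + P) = 4923 - (-1509 - 4662)*(-23526 + 2367) = 4923 - (-6171)*(-21159) = 4923 - 1*130572189 = 4923 - 130572189 = -130567266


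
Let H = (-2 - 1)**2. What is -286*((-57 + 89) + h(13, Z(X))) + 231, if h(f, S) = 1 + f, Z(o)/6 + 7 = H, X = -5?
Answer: -12925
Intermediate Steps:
H = 9 (H = (-3)**2 = 9)
Z(o) = 12 (Z(o) = -42 + 6*9 = -42 + 54 = 12)
-286*((-57 + 89) + h(13, Z(X))) + 231 = -286*((-57 + 89) + (1 + 13)) + 231 = -286*(32 + 14) + 231 = -286*46 + 231 = -13156 + 231 = -12925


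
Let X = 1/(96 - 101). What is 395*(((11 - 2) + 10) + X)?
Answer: 7426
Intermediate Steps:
X = -⅕ (X = 1/(-5) = -⅕ ≈ -0.20000)
395*(((11 - 2) + 10) + X) = 395*(((11 - 2) + 10) - ⅕) = 395*((9 + 10) - ⅕) = 395*(19 - ⅕) = 395*(94/5) = 7426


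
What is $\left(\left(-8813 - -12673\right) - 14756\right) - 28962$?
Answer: $-39858$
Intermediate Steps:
$\left(\left(-8813 - -12673\right) - 14756\right) - 28962 = \left(\left(-8813 + 12673\right) - 14756\right) - 28962 = \left(3860 - 14756\right) - 28962 = -10896 - 28962 = -39858$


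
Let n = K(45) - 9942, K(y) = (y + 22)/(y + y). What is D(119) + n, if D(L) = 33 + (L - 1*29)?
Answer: -883643/90 ≈ -9818.3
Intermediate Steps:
K(y) = (22 + y)/(2*y) (K(y) = (22 + y)/((2*y)) = (22 + y)*(1/(2*y)) = (22 + y)/(2*y))
D(L) = 4 + L (D(L) = 33 + (L - 29) = 33 + (-29 + L) = 4 + L)
n = -894713/90 (n = (½)*(22 + 45)/45 - 9942 = (½)*(1/45)*67 - 9942 = 67/90 - 9942 = -894713/90 ≈ -9941.3)
D(119) + n = (4 + 119) - 894713/90 = 123 - 894713/90 = -883643/90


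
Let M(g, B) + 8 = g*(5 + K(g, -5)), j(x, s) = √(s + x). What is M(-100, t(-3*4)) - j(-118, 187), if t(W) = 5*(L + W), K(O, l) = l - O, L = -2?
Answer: -10008 - √69 ≈ -10016.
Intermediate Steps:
t(W) = -10 + 5*W (t(W) = 5*(-2 + W) = -10 + 5*W)
M(g, B) = -8 - g² (M(g, B) = -8 + g*(5 + (-5 - g)) = -8 + g*(-g) = -8 - g²)
M(-100, t(-3*4)) - j(-118, 187) = (-8 - 1*(-100)²) - √(187 - 118) = (-8 - 1*10000) - √69 = (-8 - 10000) - √69 = -10008 - √69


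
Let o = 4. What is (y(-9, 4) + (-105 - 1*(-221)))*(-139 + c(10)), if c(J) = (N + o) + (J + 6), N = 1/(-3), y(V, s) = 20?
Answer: -48688/3 ≈ -16229.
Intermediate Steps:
N = -1/3 ≈ -0.33333
c(J) = 29/3 + J (c(J) = (-1/3 + 4) + (J + 6) = 11/3 + (6 + J) = 29/3 + J)
(y(-9, 4) + (-105 - 1*(-221)))*(-139 + c(10)) = (20 + (-105 - 1*(-221)))*(-139 + (29/3 + 10)) = (20 + (-105 + 221))*(-139 + 59/3) = (20 + 116)*(-358/3) = 136*(-358/3) = -48688/3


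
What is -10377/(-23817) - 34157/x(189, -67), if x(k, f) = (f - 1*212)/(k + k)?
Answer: 11389348995/246109 ≈ 46278.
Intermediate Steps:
x(k, f) = (-212 + f)/(2*k) (x(k, f) = (f - 212)/((2*k)) = (-212 + f)*(1/(2*k)) = (-212 + f)/(2*k))
-10377/(-23817) - 34157/x(189, -67) = -10377/(-23817) - 34157*378/(-212 - 67) = -10377*(-1/23817) - 34157/((½)*(1/189)*(-279)) = 3459/7939 - 34157/(-31/42) = 3459/7939 - 34157*(-42/31) = 3459/7939 + 1434594/31 = 11389348995/246109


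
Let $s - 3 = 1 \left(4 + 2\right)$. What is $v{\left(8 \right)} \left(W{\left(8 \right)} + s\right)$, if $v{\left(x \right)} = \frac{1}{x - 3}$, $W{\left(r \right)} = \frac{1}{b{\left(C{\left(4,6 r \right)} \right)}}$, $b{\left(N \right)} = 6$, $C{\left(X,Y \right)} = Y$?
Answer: $\frac{11}{6} \approx 1.8333$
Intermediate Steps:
$W{\left(r \right)} = \frac{1}{6}$
$v{\left(x \right)} = \frac{1}{-3 + x}$
$s = 9$ ($s = 3 + 1 \left(4 + 2\right) = 3 + 1 \cdot 6 = 3 + 6 = 9$)
$v{\left(8 \right)} \left(W{\left(8 \right)} + s\right) = \frac{\frac{1}{6} + 9}{-3 + 8} = \frac{1}{5} \cdot \frac{55}{6} = \frac{11}{6}$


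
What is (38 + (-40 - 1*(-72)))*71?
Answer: 4970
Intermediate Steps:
(38 + (-40 - 1*(-72)))*71 = (38 + (-40 + 72))*71 = (38 + 32)*71 = 70*71 = 4970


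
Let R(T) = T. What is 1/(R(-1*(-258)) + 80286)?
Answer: 1/80544 ≈ 1.2416e-5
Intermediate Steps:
1/(R(-1*(-258)) + 80286) = 1/(-1*(-258) + 80286) = 1/(258 + 80286) = 1/80544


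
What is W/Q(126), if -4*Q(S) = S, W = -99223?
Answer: 198446/63 ≈ 3149.9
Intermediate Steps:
Q(S) = -S/4
W/Q(126) = -99223/((-¼*126)) = -99223/(-63/2) = -99223*(-2/63) = 198446/63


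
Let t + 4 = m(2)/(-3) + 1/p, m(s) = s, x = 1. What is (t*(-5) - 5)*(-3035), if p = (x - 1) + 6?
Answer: -106225/2 ≈ -53113.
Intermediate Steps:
p = 6 (p = (1 - 1) + 6 = 0 + 6 = 6)
t = -9/2 (t = -4 + (2/(-3) + 1/6) = -4 + (2*(-1/3) + 1*(1/6)) = -4 + (-2/3 + 1/6) = -4 - 1/2 = -9/2 ≈ -4.5000)
(t*(-5) - 5)*(-3035) = (-9/2*(-5) - 5)*(-3035) = (45/2 - 5)*(-3035) = (35/2)*(-3035) = -106225/2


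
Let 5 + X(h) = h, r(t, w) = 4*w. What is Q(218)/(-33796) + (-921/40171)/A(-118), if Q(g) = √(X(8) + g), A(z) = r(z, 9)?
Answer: -307/482052 - √221/33796 ≈ -0.0010767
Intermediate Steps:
X(h) = -5 + h
A(z) = 36 (A(z) = 4*9 = 36)
Q(g) = √(3 + g) (Q(g) = √((-5 + 8) + g) = √(3 + g))
Q(218)/(-33796) + (-921/40171)/A(-118) = √(3 + 218)/(-33796) - 921/40171/36 = √221*(-1/33796) - 921*1/40171*(1/36) = -√221/33796 - 921/40171*1/36 = -√221/33796 - 307/482052 = -307/482052 - √221/33796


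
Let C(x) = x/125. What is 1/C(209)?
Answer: 125/209 ≈ 0.59809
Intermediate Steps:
C(x) = x/125 (C(x) = x*(1/125) = x/125)
1/C(209) = 1/((1/125)*209) = 1/(209/125) = 125/209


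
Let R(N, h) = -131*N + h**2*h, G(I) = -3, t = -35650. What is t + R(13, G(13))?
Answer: -37380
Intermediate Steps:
R(N, h) = h**3 - 131*N (R(N, h) = -131*N + h**3 = h**3 - 131*N)
t + R(13, G(13)) = -35650 + ((-3)**3 - 131*13) = -35650 + (-27 - 1703) = -35650 - 1730 = -37380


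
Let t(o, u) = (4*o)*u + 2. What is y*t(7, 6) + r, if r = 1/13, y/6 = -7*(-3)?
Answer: 278461/13 ≈ 21420.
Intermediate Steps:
t(o, u) = 2 + 4*o*u (t(o, u) = 4*o*u + 2 = 2 + 4*o*u)
y = 126 (y = 6*(-7*(-3)) = 6*21 = 126)
r = 1/13 ≈ 0.076923
y*t(7, 6) + r = 126*(2 + 4*7*6) + 1/13 = 126*(2 + 168) + 1/13 = 126*170 + 1/13 = 21420 + 1/13 = 278461/13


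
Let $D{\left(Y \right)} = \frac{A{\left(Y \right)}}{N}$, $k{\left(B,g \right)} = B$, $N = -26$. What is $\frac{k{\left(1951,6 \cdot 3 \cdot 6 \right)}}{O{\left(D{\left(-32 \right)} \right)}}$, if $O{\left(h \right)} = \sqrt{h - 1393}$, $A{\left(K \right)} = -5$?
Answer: $- \frac{1951 i \sqrt{941538}}{36213} \approx - 52.277 i$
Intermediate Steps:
$D{\left(Y \right)} = \frac{5}{26}$ ($D{\left(Y \right)} = - \frac{5}{-26} = \left(-5\right) \left(- \frac{1}{26}\right) = \frac{5}{26}$)
$O{\left(h \right)} = \sqrt{-1393 + h}$
$\frac{k{\left(1951,6 \cdot 3 \cdot 6 \right)}}{O{\left(D{\left(-32 \right)} \right)}} = \frac{1951}{\sqrt{-1393 + \frac{5}{26}}} = \frac{1951}{\sqrt{- \frac{36213}{26}}} = \frac{1951}{\frac{1}{26} i \sqrt{941538}} = 1951 \left(- \frac{i \sqrt{941538}}{36213}\right) = - \frac{1951 i \sqrt{941538}}{36213}$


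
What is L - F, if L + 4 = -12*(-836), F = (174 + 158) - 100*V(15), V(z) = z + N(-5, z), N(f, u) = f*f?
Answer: 13696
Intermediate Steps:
N(f, u) = f**2
V(z) = 25 + z (V(z) = z + (-5)**2 = z + 25 = 25 + z)
F = -3668 (F = (174 + 158) - 100*(25 + 15) = 332 - 100*40 = 332 - 4000 = -3668)
L = 10028 (L = -4 - 12*(-836) = -4 + 10032 = 10028)
L - F = 10028 - 1*(-3668) = 10028 + 3668 = 13696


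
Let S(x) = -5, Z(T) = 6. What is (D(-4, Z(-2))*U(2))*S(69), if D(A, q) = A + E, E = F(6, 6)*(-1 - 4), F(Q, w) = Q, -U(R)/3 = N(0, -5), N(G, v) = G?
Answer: 0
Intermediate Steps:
U(R) = 0 (U(R) = -3*0 = 0)
E = -30 (E = 6*(-1 - 4) = 6*(-5) = -30)
D(A, q) = -30 + A (D(A, q) = A - 30 = -30 + A)
(D(-4, Z(-2))*U(2))*S(69) = ((-30 - 4)*0)*(-5) = -34*0*(-5) = 0*(-5) = 0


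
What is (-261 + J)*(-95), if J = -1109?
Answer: 130150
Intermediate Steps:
(-261 + J)*(-95) = (-261 - 1109)*(-95) = -1370*(-95) = 130150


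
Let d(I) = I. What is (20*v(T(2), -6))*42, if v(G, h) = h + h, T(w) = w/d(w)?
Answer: -10080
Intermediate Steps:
T(w) = 1 (T(w) = w/w = 1)
v(G, h) = 2*h
(20*v(T(2), -6))*42 = (20*(2*(-6)))*42 = (20*(-12))*42 = -240*42 = -10080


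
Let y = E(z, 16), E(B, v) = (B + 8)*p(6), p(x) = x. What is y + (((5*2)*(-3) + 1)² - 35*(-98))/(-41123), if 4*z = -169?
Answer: -16910095/82246 ≈ -205.60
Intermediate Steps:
z = -169/4 (z = (¼)*(-169) = -169/4 ≈ -42.250)
E(B, v) = 48 + 6*B (E(B, v) = (B + 8)*6 = (8 + B)*6 = 48 + 6*B)
y = -411/2 (y = 48 + 6*(-169/4) = 48 - 507/2 = -411/2 ≈ -205.50)
y + (((5*2)*(-3) + 1)² - 35*(-98))/(-41123) = -411/2 + (((5*2)*(-3) + 1)² - 35*(-98))/(-41123) = -411/2 + ((10*(-3) + 1)² + 3430)*(-1/41123) = -411/2 + ((-30 + 1)² + 3430)*(-1/41123) = -411/2 + ((-29)² + 3430)*(-1/41123) = -411/2 + (841 + 3430)*(-1/41123) = -411/2 + 4271*(-1/41123) = -411/2 - 4271/41123 = -16910095/82246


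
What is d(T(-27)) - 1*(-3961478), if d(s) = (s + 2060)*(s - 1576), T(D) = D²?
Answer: 1599195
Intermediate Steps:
d(s) = (-1576 + s)*(2060 + s) (d(s) = (2060 + s)*(-1576 + s) = (-1576 + s)*(2060 + s))
d(T(-27)) - 1*(-3961478) = (-3246560 + ((-27)²)² + 484*(-27)²) - 1*(-3961478) = (-3246560 + 729² + 484*729) + 3961478 = (-3246560 + 531441 + 352836) + 3961478 = -2362283 + 3961478 = 1599195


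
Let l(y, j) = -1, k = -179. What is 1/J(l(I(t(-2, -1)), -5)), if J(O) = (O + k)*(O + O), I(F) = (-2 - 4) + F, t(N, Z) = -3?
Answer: 1/360 ≈ 0.0027778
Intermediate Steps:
I(F) = -6 + F
J(O) = 2*O*(-179 + O) (J(O) = (O - 179)*(O + O) = (-179 + O)*(2*O) = 2*O*(-179 + O))
1/J(l(I(t(-2, -1)), -5)) = 1/(2*(-1)*(-179 - 1)) = 1/(2*(-1)*(-180)) = 1/360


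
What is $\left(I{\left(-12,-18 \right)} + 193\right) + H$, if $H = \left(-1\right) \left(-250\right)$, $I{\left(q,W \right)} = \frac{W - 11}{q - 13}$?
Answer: $\frac{11104}{25} \approx 444.16$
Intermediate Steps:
$I{\left(q,W \right)} = \frac{-11 + W}{-13 + q}$
$H = 250$
$\left(I{\left(-12,-18 \right)} + 193\right) + H = \left(\frac{-11 - 18}{-13 - 12} + 193\right) + 250 = \left(\frac{1}{-25} \left(-29\right) + 193\right) + 250 = \left(\left(- \frac{1}{25}\right) \left(-29\right) + 193\right) + 250 = \left(\frac{29}{25} + 193\right) + 250 = \frac{4854}{25} + 250 = \frac{11104}{25}$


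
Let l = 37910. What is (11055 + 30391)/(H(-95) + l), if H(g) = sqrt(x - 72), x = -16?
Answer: 392804465/359292047 - 20723*I*sqrt(22)/359292047 ≈ 1.0933 - 0.00027053*I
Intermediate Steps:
H(g) = 2*I*sqrt(22) (H(g) = sqrt(-16 - 72) = sqrt(-88) = 2*I*sqrt(22))
(11055 + 30391)/(H(-95) + l) = (11055 + 30391)/(2*I*sqrt(22) + 37910) = 41446/(37910 + 2*I*sqrt(22))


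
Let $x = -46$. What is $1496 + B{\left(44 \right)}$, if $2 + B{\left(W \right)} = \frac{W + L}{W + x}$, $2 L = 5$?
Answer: $\frac{5883}{4} \approx 1470.8$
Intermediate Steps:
$L = \frac{5}{2}$ ($L = \frac{1}{2} \cdot 5 = \frac{5}{2} \approx 2.5$)
$B{\left(W \right)} = -2 + \frac{\frac{5}{2} + W}{-46 + W}$ ($B{\left(W \right)} = -2 + \frac{W + \frac{5}{2}}{W - 46} = -2 + \frac{\frac{5}{2} + W}{-46 + W}$)
$1496 + B{\left(44 \right)} = 1496 + \frac{\frac{189}{2} - 44}{-46 + 44} = 1496 + \frac{\frac{189}{2} - 44}{-2} = 1496 - \frac{101}{4} = \frac{5883}{4}$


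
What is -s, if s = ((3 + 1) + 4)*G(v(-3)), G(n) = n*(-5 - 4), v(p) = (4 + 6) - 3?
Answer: 504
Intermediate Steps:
v(p) = 7 (v(p) = 10 - 3 = 7)
G(n) = -9*n (G(n) = n*(-9) = -9*n)
s = -504 (s = ((3 + 1) + 4)*(-9*7) = (4 + 4)*(-63) = 8*(-63) = -504)
-s = -1*(-504) = 504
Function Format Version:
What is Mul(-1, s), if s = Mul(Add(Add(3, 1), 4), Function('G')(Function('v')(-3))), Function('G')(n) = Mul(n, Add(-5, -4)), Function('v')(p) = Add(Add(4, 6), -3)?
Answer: 504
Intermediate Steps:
Function('v')(p) = 7 (Function('v')(p) = Add(10, -3) = 7)
Function('G')(n) = Mul(-9, n) (Function('G')(n) = Mul(n, -9) = Mul(-9, n))
s = -504 (s = Mul(Add(Add(3, 1), 4), Mul(-9, 7)) = Mul(Add(4, 4), -63) = Mul(8, -63) = -504)
Mul(-1, s) = Mul(-1, -504) = 504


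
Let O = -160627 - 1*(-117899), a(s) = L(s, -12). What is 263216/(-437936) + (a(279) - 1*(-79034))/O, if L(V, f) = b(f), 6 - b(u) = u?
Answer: -716662655/292377022 ≈ -2.4512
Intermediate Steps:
b(u) = 6 - u
L(V, f) = 6 - f
a(s) = 18 (a(s) = 6 - 1*(-12) = 6 + 12 = 18)
O = -42728 (O = -160627 + 117899 = -42728)
263216/(-437936) + (a(279) - 1*(-79034))/O = 263216/(-437936) + (18 - 1*(-79034))/(-42728) = 263216*(-1/437936) + (18 + 79034)*(-1/42728) = -16451/27371 + 79052*(-1/42728) = -16451/27371 - 19763/10682 = -716662655/292377022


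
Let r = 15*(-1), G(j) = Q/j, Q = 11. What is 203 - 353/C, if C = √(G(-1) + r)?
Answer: 203 + 353*I*√26/26 ≈ 203.0 + 69.229*I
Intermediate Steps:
G(j) = 11/j
r = -15
C = I*√26 (C = √(11/(-1) - 15) = √(11*(-1) - 15) = √(-11 - 15) = √(-26) = I*√26 ≈ 5.099*I)
203 - 353/C = 203 - 353*(-I*√26/26) = 203 - (-353)*I*√26/26 = 203 + 353*I*√26/26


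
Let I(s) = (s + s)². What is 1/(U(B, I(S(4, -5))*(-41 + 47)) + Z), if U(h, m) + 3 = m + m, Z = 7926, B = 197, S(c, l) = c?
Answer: 1/8691 ≈ 0.00011506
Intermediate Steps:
I(s) = 4*s² (I(s) = (2*s)² = 4*s²)
U(h, m) = -3 + 2*m (U(h, m) = -3 + (m + m) = -3 + 2*m)
1/(U(B, I(S(4, -5))*(-41 + 47)) + Z) = 1/((-3 + 2*((4*4²)*(-41 + 47))) + 7926) = 1/((-3 + 2*((4*16)*6)) + 7926) = 1/((-3 + 2*(64*6)) + 7926) = 1/((-3 + 2*384) + 7926) = 1/((-3 + 768) + 7926) = 1/(765 + 7926) = 1/8691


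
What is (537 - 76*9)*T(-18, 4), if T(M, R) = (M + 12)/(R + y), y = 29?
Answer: 294/11 ≈ 26.727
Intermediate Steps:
T(M, R) = (12 + M)/(29 + R) (T(M, R) = (M + 12)/(R + 29) = (12 + M)/(29 + R))
(537 - 76*9)*T(-18, 4) = (537 - 76*9)*((12 - 18)/(29 + 4)) = (537 - 684)*(-6/33) = -49*(-6)/11 = -147*(-2/11) = 294/11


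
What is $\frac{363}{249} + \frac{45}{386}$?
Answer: $\frac{50441}{32038} \approx 1.5744$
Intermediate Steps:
$\frac{363}{249} + \frac{45}{386} = 363 \cdot \frac{1}{249} + 45 \cdot \frac{1}{386} = \frac{121}{83} + \frac{45}{386} = \frac{50441}{32038}$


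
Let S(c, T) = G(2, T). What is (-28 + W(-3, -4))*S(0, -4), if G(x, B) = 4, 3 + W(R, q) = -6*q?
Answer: -28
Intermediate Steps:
W(R, q) = -3 - 6*q
S(c, T) = 4
(-28 + W(-3, -4))*S(0, -4) = (-28 + (-3 - 6*(-4)))*4 = (-28 + (-3 + 24))*4 = (-28 + 21)*4 = -7*4 = -28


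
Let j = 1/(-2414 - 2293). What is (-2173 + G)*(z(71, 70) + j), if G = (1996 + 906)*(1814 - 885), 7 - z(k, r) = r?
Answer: -798820391470/4707 ≈ -1.6971e+8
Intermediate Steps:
z(k, r) = 7 - r
G = 2695958 (G = 2902*929 = 2695958)
j = -1/4707 (j = 1/(-4707) = -1/4707 ≈ -0.00021245)
(-2173 + G)*(z(71, 70) + j) = (-2173 + 2695958)*((7 - 1*70) - 1/4707) = 2693785*((7 - 70) - 1/4707) = 2693785*(-63 - 1/4707) = 2693785*(-296542/4707) = -798820391470/4707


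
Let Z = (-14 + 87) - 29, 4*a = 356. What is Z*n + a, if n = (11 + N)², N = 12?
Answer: 23365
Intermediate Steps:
a = 89 (a = (¼)*356 = 89)
n = 529 (n = (11 + 12)² = 23² = 529)
Z = 44 (Z = 73 - 29 = 44)
Z*n + a = 44*529 + 89 = 23276 + 89 = 23365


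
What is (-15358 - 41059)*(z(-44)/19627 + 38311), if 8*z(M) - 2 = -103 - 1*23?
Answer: -84843267532571/39254 ≈ -2.1614e+9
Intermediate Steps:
z(M) = -31/2 (z(M) = ¼ + (-103 - 1*23)/8 = ¼ + (-103 - 23)/8 = ¼ + (⅛)*(-126) = ¼ - 63/4 = -31/2)
(-15358 - 41059)*(z(-44)/19627 + 38311) = (-15358 - 41059)*(-31/2/19627 + 38311) = -56417*(-31/2*1/19627 + 38311) = -56417*(-31/39254 + 38311) = -56417*1503859963/39254 = -84843267532571/39254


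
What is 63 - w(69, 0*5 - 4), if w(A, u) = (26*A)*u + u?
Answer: 7243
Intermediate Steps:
w(A, u) = u + 26*A*u (w(A, u) = 26*A*u + u = u + 26*A*u)
63 - w(69, 0*5 - 4) = 63 - (0*5 - 4)*(1 + 26*69) = 63 - (0 - 4)*(1 + 1794) = 63 - (-4)*1795 = 63 - 1*(-7180) = 63 + 7180 = 7243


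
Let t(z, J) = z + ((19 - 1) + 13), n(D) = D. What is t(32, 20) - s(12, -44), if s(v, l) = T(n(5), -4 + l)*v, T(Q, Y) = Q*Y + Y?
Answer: 3519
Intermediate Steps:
T(Q, Y) = Y + Q*Y
t(z, J) = 31 + z (t(z, J) = z + (18 + 13) = z + 31 = 31 + z)
s(v, l) = v*(-24 + 6*l) (s(v, l) = ((-4 + l)*(1 + 5))*v = ((-4 + l)*6)*v = (-24 + 6*l)*v = v*(-24 + 6*l))
t(32, 20) - s(12, -44) = (31 + 32) - 6*12*(-4 - 44) = 63 - 6*12*(-48) = 63 - 1*(-3456) = 63 + 3456 = 3519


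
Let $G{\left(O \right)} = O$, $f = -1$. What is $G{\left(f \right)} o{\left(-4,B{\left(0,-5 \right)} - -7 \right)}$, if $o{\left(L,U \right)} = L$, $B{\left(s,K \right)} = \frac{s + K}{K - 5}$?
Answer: $4$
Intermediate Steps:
$B{\left(s,K \right)} = \frac{K + s}{-5 + K}$
$G{\left(f \right)} o{\left(-4,B{\left(0,-5 \right)} - -7 \right)} = \left(-1\right) \left(-4\right) = 4$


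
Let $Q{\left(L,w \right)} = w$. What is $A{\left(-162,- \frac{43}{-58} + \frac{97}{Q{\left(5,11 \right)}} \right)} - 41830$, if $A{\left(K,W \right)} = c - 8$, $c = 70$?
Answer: $-41768$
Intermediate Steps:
$A{\left(K,W \right)} = 62$ ($A{\left(K,W \right)} = 70 - 8 = 62$)
$A{\left(-162,- \frac{43}{-58} + \frac{97}{Q{\left(5,11 \right)}} \right)} - 41830 = 62 - 41830 = -41768$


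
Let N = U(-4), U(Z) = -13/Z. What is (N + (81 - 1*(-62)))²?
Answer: 342225/16 ≈ 21389.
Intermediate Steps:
N = 13/4 (N = -13/(-4) = -13*(-¼) = 13/4 ≈ 3.2500)
(N + (81 - 1*(-62)))² = (13/4 + (81 - 1*(-62)))² = (13/4 + (81 + 62))² = (13/4 + 143)² = (585/4)² = 342225/16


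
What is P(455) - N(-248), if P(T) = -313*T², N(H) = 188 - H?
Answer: -64799261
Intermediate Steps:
P(455) - N(-248) = -313*455² - (188 - 1*(-248)) = -313*207025 - (188 + 248) = -64798825 - 1*436 = -64798825 - 436 = -64799261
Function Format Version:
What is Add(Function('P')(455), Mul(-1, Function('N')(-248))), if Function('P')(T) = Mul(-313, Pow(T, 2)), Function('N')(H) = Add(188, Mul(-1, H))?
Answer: -64799261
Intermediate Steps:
Add(Function('P')(455), Mul(-1, Function('N')(-248))) = Add(Mul(-313, Pow(455, 2)), Mul(-1, Add(188, Mul(-1, -248)))) = Add(Mul(-313, 207025), Mul(-1, Add(188, 248))) = Add(-64798825, Mul(-1, 436)) = Add(-64798825, -436) = -64799261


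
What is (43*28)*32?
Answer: 38528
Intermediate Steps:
(43*28)*32 = 1204*32 = 38528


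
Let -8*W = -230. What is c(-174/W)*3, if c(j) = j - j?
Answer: 0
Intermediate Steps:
W = 115/4 (W = -1/8*(-230) = 115/4 ≈ 28.750)
c(j) = 0
c(-174/W)*3 = 0*3 = 0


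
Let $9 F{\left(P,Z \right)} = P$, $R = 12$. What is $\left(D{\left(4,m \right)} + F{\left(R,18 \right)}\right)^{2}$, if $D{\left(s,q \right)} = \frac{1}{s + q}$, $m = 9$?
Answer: $\frac{3025}{1521} \approx 1.9888$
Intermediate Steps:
$F{\left(P,Z \right)} = \frac{P}{9}$
$D{\left(s,q \right)} = \frac{1}{q + s}$
$\left(D{\left(4,m \right)} + F{\left(R,18 \right)}\right)^{2} = \left(\frac{1}{9 + 4} + \frac{1}{9} \cdot 12\right)^{2} = \left(\frac{1}{13} + \frac{4}{3}\right)^{2} = \left(\frac{55}{39}\right)^{2} = \frac{3025}{1521}$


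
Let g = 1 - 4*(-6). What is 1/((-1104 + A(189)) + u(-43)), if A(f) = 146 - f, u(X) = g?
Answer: -1/1122 ≈ -0.00089127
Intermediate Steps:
g = 25 (g = 1 + 24 = 25)
u(X) = 25
1/((-1104 + A(189)) + u(-43)) = 1/((-1104 + (146 - 1*189)) + 25) = 1/((-1104 + (146 - 189)) + 25) = 1/((-1104 - 43) + 25) = 1/(-1147 + 25) = 1/(-1122) = -1/1122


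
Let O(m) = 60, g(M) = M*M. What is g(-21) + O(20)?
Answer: 501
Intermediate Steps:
g(M) = M²
g(-21) + O(20) = (-21)² + 60 = 441 + 60 = 501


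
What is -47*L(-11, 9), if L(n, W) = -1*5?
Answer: 235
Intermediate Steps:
L(n, W) = -5
-47*L(-11, 9) = -47*(-5) = 235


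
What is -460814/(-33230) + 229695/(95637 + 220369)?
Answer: 76626376867/5250439690 ≈ 14.594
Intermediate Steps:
-460814/(-33230) + 229695/(95637 + 220369) = -460814*(-1/33230) + 229695/316006 = 230407/16615 + 229695*(1/316006) = 230407/16615 + 229695/316006 = 76626376867/5250439690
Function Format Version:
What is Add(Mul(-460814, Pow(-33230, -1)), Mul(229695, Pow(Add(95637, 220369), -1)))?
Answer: Rational(76626376867, 5250439690) ≈ 14.594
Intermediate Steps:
Add(Mul(-460814, Pow(-33230, -1)), Mul(229695, Pow(Add(95637, 220369), -1))) = Add(Mul(-460814, Rational(-1, 33230)), Mul(229695, Pow(316006, -1))) = Add(Rational(230407, 16615), Mul(229695, Rational(1, 316006))) = Add(Rational(230407, 16615), Rational(229695, 316006)) = Rational(76626376867, 5250439690)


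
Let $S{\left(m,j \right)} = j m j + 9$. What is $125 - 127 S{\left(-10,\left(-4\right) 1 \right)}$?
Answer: $19302$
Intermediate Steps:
$S{\left(m,j \right)} = 9 + m j^{2}$ ($S{\left(m,j \right)} = m j^{2} + 9 = 9 + m j^{2}$)
$125 - 127 S{\left(-10,\left(-4\right) 1 \right)} = 125 - 127 \left(9 - 10 \left(\left(-4\right) 1\right)^{2}\right) = 125 - 127 \left(9 - 10 \left(-4\right)^{2}\right) = 125 - 127 \left(9 - 160\right) = 125 - -19177 = 125 + 19177 = 19302$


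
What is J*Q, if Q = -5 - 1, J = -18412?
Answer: 110472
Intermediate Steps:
Q = -6
J*Q = -18412*(-6) = 110472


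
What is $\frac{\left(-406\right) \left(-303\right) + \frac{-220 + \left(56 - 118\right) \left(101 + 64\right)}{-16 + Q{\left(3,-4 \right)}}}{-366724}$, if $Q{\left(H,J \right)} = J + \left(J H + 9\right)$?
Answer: $- \frac{709966}{2108663} \approx -0.33669$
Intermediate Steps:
$Q{\left(H,J \right)} = 9 + J + H J$ ($Q{\left(H,J \right)} = J + \left(H J + 9\right) = J + \left(9 + H J\right) = 9 + J + H J$)
$\frac{\left(-406\right) \left(-303\right) + \frac{-220 + \left(56 - 118\right) \left(101 + 64\right)}{-16 + Q{\left(3,-4 \right)}}}{-366724} = \frac{\left(-406\right) \left(-303\right) + \frac{-220 + \left(56 - 118\right) \left(101 + 64\right)}{-16 + \left(9 - 4 + 3 \left(-4\right)\right)}}{-366724} = \left(123018 + \frac{-220 - 10230}{-16 - 7}\right) \left(- \frac{1}{366724}\right) = \left(123018 - \frac{10450}{-23}\right) \left(- \frac{1}{366724}\right) = \left(123018 - - \frac{10450}{23}\right) \left(- \frac{1}{366724}\right) = \left(123018 + \frac{10450}{23}\right) \left(- \frac{1}{366724}\right) = \frac{2839864}{23} \left(- \frac{1}{366724}\right) = - \frac{709966}{2108663}$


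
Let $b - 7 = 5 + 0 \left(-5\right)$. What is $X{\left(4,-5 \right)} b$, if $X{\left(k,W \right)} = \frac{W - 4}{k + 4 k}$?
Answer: $- \frac{27}{5} \approx -5.4$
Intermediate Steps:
$X{\left(k,W \right)} = \frac{-4 + W}{5 k}$
$b = 12$ ($b = 7 + \left(5 + 0 \left(-5\right)\right) = 7 + \left(5 + 0\right) = 7 + 5 = 12$)
$X{\left(4,-5 \right)} b = \frac{-4 - 5}{5 \cdot 4} \cdot 12 = \frac{1}{5} \cdot \frac{1}{4} \left(-9\right) 12 = \left(- \frac{9}{20}\right) 12 = - \frac{27}{5}$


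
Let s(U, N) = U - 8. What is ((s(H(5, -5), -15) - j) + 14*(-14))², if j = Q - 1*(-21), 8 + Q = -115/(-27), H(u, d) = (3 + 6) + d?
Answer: 34409956/729 ≈ 47202.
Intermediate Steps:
H(u, d) = 9 + d
s(U, N) = -8 + U
Q = -101/27 (Q = -8 - 115/(-27) = -8 - 115*(-1)/27 = -8 - 1*(-115/27) = -8 + 115/27 = -101/27 ≈ -3.7407)
j = 466/27 (j = -101/27 - 1*(-21) = -101/27 + 21 = 466/27 ≈ 17.259)
((s(H(5, -5), -15) - j) + 14*(-14))² = (((-8 + (9 - 5)) - 1*466/27) + 14*(-14))² = (((-8 + 4) - 466/27) - 196)² = ((-4 - 466/27) - 196)² = (-574/27 - 196)² = (-5866/27)² = 34409956/729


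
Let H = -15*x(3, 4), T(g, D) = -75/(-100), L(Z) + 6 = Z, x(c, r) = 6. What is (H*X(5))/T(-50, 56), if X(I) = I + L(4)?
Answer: -360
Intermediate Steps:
L(Z) = -6 + Z
X(I) = -2 + I (X(I) = I + (-6 + 4) = I - 2 = -2 + I)
T(g, D) = ¾ (T(g, D) = -75*(-1/100) = ¾)
H = -90 (H = -15*6 = -90)
(H*X(5))/T(-50, 56) = (-90*(-2 + 5))/(¾) = -90*3*(4/3) = -270*4/3 = -360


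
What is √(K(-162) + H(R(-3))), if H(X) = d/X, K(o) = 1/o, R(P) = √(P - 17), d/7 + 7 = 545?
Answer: √(-50 - 3050460*I*√5)/90 ≈ 20.519 - 20.52*I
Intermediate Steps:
d = 3766 (d = -49 + 7*545 = -49 + 3815 = 3766)
R(P) = √(-17 + P)
H(X) = 3766/X
√(K(-162) + H(R(-3))) = √(1/(-162) + 3766/(√(-17 - 3))) = √(-1/162 + 3766/(√(-20))) = √(-1/162 + 3766/((2*I*√5))) = √(-1/162 + 3766*(-I*√5/10)) = √(-1/162 - 1883*I*√5/5)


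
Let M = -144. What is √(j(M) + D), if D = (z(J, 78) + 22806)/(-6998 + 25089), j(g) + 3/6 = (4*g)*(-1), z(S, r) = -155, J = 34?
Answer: √755047531826/36182 ≈ 24.016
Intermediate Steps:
j(g) = -½ - 4*g (j(g) = -½ + (4*g)*(-1) = -½ - 4*g)
D = 22651/18091 (D = (-155 + 22806)/(-6998 + 25089) = 22651/18091 ≈ 1.2521)
√(j(M) + D) = √((-½ - 4*(-144)) + 22651/18091) = √((-½ + 576) + 22651/18091) = √(1151/2 + 22651/18091) = √(20868043/36182) = √755047531826/36182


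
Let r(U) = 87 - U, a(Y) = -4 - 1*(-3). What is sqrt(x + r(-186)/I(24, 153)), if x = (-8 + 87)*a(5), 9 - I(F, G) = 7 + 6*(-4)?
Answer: I*sqrt(274)/2 ≈ 8.2765*I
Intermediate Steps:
I(F, G) = 26 (I(F, G) = 9 - (7 + 6*(-4)) = 9 - (7 - 24) = 9 - 1*(-17) = 9 + 17 = 26)
a(Y) = -1 (a(Y) = -4 + 3 = -1)
x = -79 (x = (-8 + 87)*(-1) = 79*(-1) = -79)
sqrt(x + r(-186)/I(24, 153)) = sqrt(-79 + (87 - 1*(-186))/26) = sqrt(-79 + (87 + 186)*(1/26)) = sqrt(-79 + 273*(1/26)) = sqrt(-79 + 21/2) = sqrt(-137/2) = I*sqrt(274)/2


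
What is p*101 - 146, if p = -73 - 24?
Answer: -9943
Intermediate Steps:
p = -97
p*101 - 146 = -97*101 - 146 = -9797 - 146 = -9943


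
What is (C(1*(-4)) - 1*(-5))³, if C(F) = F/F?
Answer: 216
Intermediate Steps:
C(F) = 1
(C(1*(-4)) - 1*(-5))³ = (1 - 1*(-5))³ = (1 + 5)³ = 6³ = 216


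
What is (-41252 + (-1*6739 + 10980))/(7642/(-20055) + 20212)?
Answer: -742255605/405344018 ≈ -1.8312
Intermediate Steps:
(-41252 + (-1*6739 + 10980))/(7642/(-20055) + 20212) = (-41252 + (-6739 + 10980))/(7642*(-1/20055) + 20212) = (-41252 + 4241)/(-7642/20055 + 20212) = -37011/405344018/20055 = -37011*20055/405344018 = -742255605/405344018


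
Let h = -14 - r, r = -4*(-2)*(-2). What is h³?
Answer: 8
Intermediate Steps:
r = -16 (r = 8*(-2) = -16)
h = 2 (h = -14 - 1*(-16) = -14 + 16 = 2)
h³ = 2³ = 8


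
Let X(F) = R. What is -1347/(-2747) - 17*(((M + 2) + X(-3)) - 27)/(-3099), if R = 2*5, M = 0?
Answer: 1157956/2837651 ≈ 0.40807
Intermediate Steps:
R = 10
X(F) = 10
-1347/(-2747) - 17*(((M + 2) + X(-3)) - 27)/(-3099) = -1347/(-2747) - 17*(((0 + 2) + 10) - 27)/(-3099) = -1347*(-1/2747) - 17*((2 + 10) - 27)*(-1/3099) = 1347/2747 - 17*(12 - 27)*(-1/3099) = 1347/2747 - 17*(-15)*(-1/3099) = 1347/2747 + 255*(-1/3099) = 1347/2747 - 85/1033 = 1157956/2837651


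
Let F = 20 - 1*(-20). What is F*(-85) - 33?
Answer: -3433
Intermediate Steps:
F = 40 (F = 20 + 20 = 40)
F*(-85) - 33 = 40*(-85) - 33 = -3400 - 33 = -3433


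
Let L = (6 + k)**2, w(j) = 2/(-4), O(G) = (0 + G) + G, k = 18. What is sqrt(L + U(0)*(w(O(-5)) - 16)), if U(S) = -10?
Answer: sqrt(741) ≈ 27.221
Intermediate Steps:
O(G) = 2*G (O(G) = G + G = 2*G)
w(j) = -1/2 (w(j) = 2*(-1/4) = -1/2)
L = 576 (L = (6 + 18)**2 = 24**2 = 576)
sqrt(L + U(0)*(w(O(-5)) - 16)) = sqrt(576 - 10*(-1/2 - 16)) = sqrt(576 - 10*(-33/2)) = sqrt(576 + 165) = sqrt(741)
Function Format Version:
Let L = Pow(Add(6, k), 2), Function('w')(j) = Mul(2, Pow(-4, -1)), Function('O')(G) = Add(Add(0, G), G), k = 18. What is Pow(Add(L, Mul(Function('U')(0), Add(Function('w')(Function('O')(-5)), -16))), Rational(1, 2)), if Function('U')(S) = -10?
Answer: Pow(741, Rational(1, 2)) ≈ 27.221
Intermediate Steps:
Function('O')(G) = Mul(2, G) (Function('O')(G) = Add(G, G) = Mul(2, G))
Function('w')(j) = Rational(-1, 2) (Function('w')(j) = Mul(2, Rational(-1, 4)) = Rational(-1, 2))
L = 576 (L = Pow(Add(6, 18), 2) = Pow(24, 2) = 576)
Pow(Add(L, Mul(Function('U')(0), Add(Function('w')(Function('O')(-5)), -16))), Rational(1, 2)) = Pow(Add(576, Mul(-10, Add(Rational(-1, 2), -16))), Rational(1, 2)) = Pow(Add(576, Mul(-10, Rational(-33, 2))), Rational(1, 2)) = Pow(Add(576, 165), Rational(1, 2)) = Pow(741, Rational(1, 2))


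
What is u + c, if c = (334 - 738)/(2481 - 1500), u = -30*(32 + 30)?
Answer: -1825064/981 ≈ -1860.4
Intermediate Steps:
u = -1860 (u = -30*62 = -1860)
c = -404/981 ≈ -0.41182
u + c = -1860 - 404/981 = -1825064/981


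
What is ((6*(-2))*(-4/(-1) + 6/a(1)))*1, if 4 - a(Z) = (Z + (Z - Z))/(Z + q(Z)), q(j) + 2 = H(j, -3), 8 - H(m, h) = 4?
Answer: -744/11 ≈ -67.636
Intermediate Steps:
H(m, h) = 4 (H(m, h) = 8 - 1*4 = 8 - 4 = 4)
q(j) = 2 (q(j) = -2 + 4 = 2)
a(Z) = 4 - Z/(2 + Z) (a(Z) = 4 - (Z + (Z - Z))/(Z + 2) = 4 - (Z + 0)/(2 + Z) = 4 - Z/(2 + Z))
((6*(-2))*(-4/(-1) + 6/a(1)))*1 = ((6*(-2))*(-4/(-1) + 6/(((8 + 3*1)/(2 + 1)))))*1 = -12*(-4*(-1) + 6/(((8 + 3)/3)))*1 = -12*(4 + 6/(((⅓)*11)))*1 = -12*(4 + 6/(11/3))*1 = -12*(4 + 6*(3/11))*1 = -12*(4 + 18/11)*1 = -12*62/11*1 = -744/11*1 = -744/11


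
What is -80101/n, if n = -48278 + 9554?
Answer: 11443/5532 ≈ 2.0685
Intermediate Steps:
n = -38724
-80101/n = -80101/(-38724) = -80101*(-1/38724) = 11443/5532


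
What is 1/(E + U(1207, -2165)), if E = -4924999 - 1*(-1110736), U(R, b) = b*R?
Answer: -1/6427418 ≈ -1.5558e-7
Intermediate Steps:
U(R, b) = R*b
E = -3814263 (E = -4924999 + 1110736 = -3814263)
1/(E + U(1207, -2165)) = 1/(-3814263 + 1207*(-2165)) = 1/(-3814263 - 2613155) = 1/(-6427418) = -1/6427418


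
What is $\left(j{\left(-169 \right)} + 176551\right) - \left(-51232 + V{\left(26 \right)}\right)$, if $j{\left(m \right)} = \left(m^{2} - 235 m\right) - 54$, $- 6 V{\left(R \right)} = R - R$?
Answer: $296005$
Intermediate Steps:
$V{\left(R \right)} = 0$ ($V{\left(R \right)} = - \frac{R - R}{6} = \left(- \frac{1}{6}\right) 0 = 0$)
$j{\left(m \right)} = -54 + m^{2} - 235 m$
$\left(j{\left(-169 \right)} + 176551\right) - \left(-51232 + V{\left(26 \right)}\right) = \left(\left(-54 + \left(-169\right)^{2} - -39715\right) + 176551\right) + \left(51232 - 0\right) = \left(\left(-54 + 28561 + 39715\right) + 176551\right) + \left(51232 + 0\right) = \left(68222 + 176551\right) + 51232 = 244773 + 51232 = 296005$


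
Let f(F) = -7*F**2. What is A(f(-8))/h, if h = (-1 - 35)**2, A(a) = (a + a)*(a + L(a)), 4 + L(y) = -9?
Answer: 25816/81 ≈ 318.72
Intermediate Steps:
L(y) = -13 (L(y) = -4 - 9 = -13)
A(a) = 2*a*(-13 + a) (A(a) = (a + a)*(a - 13) = (2*a)*(-13 + a) = 2*a*(-13 + a))
h = 1296 (h = (-36)**2 = 1296)
A(f(-8))/h = (2*(-7*(-8)**2)*(-13 - 7*(-8)**2))/1296 = (2*(-7*64)*(-13 - 7*64))*(1/1296) = (2*(-448)*(-13 - 448))*(1/1296) = (2*(-448)*(-461))*(1/1296) = 413056*(1/1296) = 25816/81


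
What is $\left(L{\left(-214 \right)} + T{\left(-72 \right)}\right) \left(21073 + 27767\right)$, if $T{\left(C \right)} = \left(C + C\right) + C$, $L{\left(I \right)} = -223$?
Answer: $-21440760$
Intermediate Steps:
$T{\left(C \right)} = 3 C$ ($T{\left(C \right)} = 2 C + C = 3 C$)
$\left(L{\left(-214 \right)} + T{\left(-72 \right)}\right) \left(21073 + 27767\right) = \left(-223 + 3 \left(-72\right)\right) \left(21073 + 27767\right) = \left(-223 - 216\right) 48840 = \left(-439\right) 48840 = -21440760$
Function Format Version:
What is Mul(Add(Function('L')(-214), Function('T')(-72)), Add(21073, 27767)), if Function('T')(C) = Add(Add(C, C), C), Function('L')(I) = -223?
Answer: -21440760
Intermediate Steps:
Function('T')(C) = Mul(3, C) (Function('T')(C) = Add(Mul(2, C), C) = Mul(3, C))
Mul(Add(Function('L')(-214), Function('T')(-72)), Add(21073, 27767)) = Mul(Add(-223, Mul(3, -72)), Add(21073, 27767)) = Mul(Add(-223, -216), 48840) = Mul(-439, 48840) = -21440760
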